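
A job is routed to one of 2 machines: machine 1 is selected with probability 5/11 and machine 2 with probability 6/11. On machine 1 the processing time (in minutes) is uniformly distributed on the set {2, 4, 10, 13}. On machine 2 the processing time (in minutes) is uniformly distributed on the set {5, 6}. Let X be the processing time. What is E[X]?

277/44

E[X | machine 1] = (2+4+10+13)/4 = 29/4.
E[X | machine 2] = (5+6)/2 = 11/2.
E[X] = (5/11)·(29/4) + (6/11)·(11/2) = 277/44.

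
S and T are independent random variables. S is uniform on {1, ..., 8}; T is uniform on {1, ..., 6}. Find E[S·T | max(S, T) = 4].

Outcomes with max(S, T) = 4: (1,4), (2,4), (3,4), (4,1), (4,2), (4,3), (4,4), each with probability 1/48.
E[S·T | max(S, T) = 4] = (4 + 8 + 12 + 4 + 8 + 12 + 16) / 7 = 64/7.

64/7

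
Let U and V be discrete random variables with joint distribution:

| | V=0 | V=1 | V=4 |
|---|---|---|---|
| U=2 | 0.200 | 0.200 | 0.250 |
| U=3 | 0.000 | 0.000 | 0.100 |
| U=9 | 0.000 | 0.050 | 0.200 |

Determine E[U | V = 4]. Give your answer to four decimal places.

P(V = 4) = 0.550.
Σ U·P over the event = 2·(0.250) + 3·(0.100) + 9·(0.200) = 2.600.
E[U | V = 4] = (2.600) / (0.550) = 4.7273.

4.7273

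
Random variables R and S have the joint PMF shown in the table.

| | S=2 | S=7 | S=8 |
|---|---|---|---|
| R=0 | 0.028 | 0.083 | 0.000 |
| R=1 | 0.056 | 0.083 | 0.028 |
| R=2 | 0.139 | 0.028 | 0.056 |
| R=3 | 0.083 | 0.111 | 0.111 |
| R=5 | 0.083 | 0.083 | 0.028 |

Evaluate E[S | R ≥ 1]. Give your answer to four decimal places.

5.2205

P(R ≥ 1) = 0.889.
Summing S·P(R=x,S=y) over the conditioning event gives 4.641.
E[S | R ≥ 1] = (4.641) / (0.889) = 5.2205.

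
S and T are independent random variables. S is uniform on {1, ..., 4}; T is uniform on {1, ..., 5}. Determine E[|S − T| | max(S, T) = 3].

6/5

Outcomes with max(S, T) = 3: (1,3), (2,3), (3,1), (3,2), (3,3), each with probability 1/20.
E[|S − T| | max(S, T) = 3] = (2 + 1 + 2 + 1 + 0) / 5 = 6/5.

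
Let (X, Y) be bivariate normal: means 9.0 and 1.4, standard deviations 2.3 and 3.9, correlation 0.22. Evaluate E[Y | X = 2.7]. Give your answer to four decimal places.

-0.9502

The regression of Y on X has slope ρ·σ_Y/σ_X and passes through (μ_X, μ_Y).
E[Y | X=2.7] = 1.4 + (0.22)·(3.9/2.3)·(2.7 − (9.0)) = 1.4 + (0.37304)·(-6.3) = -0.9502.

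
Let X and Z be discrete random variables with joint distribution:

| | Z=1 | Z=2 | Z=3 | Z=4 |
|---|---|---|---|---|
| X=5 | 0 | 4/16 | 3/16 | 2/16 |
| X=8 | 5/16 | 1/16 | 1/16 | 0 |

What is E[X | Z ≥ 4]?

P(Z ≥ 4) = 1/8.
Σ X·P over the event = 5·(2/16) = 5/8.
E[X | Z ≥ 4] = (5/8) / (1/8) = 5.

5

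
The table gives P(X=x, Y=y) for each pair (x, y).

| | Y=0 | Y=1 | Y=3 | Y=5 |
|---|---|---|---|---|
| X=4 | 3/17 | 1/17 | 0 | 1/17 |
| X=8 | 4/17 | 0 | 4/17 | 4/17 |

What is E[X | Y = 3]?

8

P(Y = 3) = 4/17.
Σ X·P over the event = 8·(4/17) = 32/17.
E[X | Y = 3] = (32/17) / (4/17) = 8.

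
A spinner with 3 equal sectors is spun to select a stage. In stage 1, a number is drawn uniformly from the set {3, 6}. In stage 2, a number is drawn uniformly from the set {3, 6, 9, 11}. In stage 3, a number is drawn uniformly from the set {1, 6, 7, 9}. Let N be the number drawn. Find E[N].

35/6

E[N | stage 1] = (3+6)/2 = 9/2.
E[N | stage 2] = (3+6+9+11)/4 = 29/4.
E[N | stage 3] = (1+6+7+9)/4 = 23/4.
E[N] = (1/3)·(9/2) + (1/3)·(29/4) + (1/3)·(23/4) = 35/6.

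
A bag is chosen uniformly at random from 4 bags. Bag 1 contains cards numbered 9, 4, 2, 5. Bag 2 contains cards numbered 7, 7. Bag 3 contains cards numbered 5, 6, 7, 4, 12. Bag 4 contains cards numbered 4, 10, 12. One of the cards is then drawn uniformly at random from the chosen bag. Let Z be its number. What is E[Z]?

E[Z | bag 1] = (9+4+2+5)/4 = 5.
E[Z | bag 2] = (7+7)/2 = 7.
E[Z | bag 3] = (5+6+7+4+12)/5 = 34/5.
E[Z | bag 4] = (4+10+12)/3 = 26/3.
By the law of total expectation,
E[Z] = (1/4)·(5) + (1/4)·(7) + (1/4)·(34/5) + (1/4)·(26/3) = 103/15.

103/15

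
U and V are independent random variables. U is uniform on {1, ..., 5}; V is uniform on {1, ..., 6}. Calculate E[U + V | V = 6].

9

P(V = 6) = 1/6.
Summing (U+V)·P(x,y) over outcomes with V = 6 gives 3/2.
E[U + V | V = 6] = (3/2) / (1/6) = 9.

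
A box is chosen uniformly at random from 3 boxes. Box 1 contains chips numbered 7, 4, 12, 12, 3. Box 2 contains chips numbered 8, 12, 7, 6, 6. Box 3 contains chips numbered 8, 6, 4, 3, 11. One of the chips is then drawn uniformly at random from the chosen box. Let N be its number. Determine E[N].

E[N | box 1] = (7+4+12+12+3)/5 = 38/5.
E[N | box 2] = (8+12+7+6+6)/5 = 39/5.
E[N | box 3] = (8+6+4+3+11)/5 = 32/5.
By the law of total expectation,
E[N] = (1/3)·(38/5) + (1/3)·(39/5) + (1/3)·(32/5) = 109/15.

109/15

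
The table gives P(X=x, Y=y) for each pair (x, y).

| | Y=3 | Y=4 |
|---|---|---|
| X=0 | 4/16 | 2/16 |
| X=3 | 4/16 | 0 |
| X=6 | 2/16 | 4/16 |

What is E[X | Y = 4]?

4

P(Y = 4) = 3/8.
Σ X·P over the event = 0·(2/16) + 6·(4/16) = 3/2.
E[X | Y = 4] = (3/2) / (3/8) = 4.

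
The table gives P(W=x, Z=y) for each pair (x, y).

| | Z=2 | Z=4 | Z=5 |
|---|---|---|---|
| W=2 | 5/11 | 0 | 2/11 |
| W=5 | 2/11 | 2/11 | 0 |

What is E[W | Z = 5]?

2

P(Z = 5) = 2/11.
Summing W·P(W=x,Z=y) over the conditioning event gives 4/11.
E[W | Z = 5] = (4/11) / (2/11) = 2.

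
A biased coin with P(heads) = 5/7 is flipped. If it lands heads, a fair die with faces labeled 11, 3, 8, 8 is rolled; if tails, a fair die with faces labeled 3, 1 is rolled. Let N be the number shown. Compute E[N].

E[N | heads] = (11+3+8+8)/4 = 15/2.
E[N | tails] = (3+1)/2 = 2.
E[N] = (5/7)·(15/2) + (2/7)·(2) = 83/14.

83/14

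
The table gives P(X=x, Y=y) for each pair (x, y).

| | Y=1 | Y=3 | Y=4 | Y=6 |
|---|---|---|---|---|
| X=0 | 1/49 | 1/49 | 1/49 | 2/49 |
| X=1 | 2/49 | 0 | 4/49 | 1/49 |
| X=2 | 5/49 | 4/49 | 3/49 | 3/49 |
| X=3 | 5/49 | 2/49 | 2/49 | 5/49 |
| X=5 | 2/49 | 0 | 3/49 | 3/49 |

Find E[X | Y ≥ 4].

68/27

P(Y ≥ 4) = 27/49.
Summing X·P(X=x,Y=y) over the conditioning event gives 68/49.
E[X | Y ≥ 4] = (68/49) / (27/49) = 68/27.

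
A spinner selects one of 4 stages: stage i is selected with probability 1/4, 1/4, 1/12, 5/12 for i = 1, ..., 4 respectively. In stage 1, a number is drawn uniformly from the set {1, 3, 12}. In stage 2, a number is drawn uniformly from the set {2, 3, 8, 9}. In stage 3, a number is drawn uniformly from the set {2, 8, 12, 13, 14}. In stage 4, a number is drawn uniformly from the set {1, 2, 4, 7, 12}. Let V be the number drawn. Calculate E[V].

E[V | stage 1] = (1+3+12)/3 = 16/3.
E[V | stage 2] = (2+3+8+9)/4 = 11/2.
E[V | stage 3] = (2+8+12+13+14)/5 = 49/5.
E[V | stage 4] = (1+2+4+7+12)/5 = 26/5.
By the law of total expectation,
E[V] = (1/4)·(16/3) + (1/4)·(11/2) + (1/12)·(49/5) + (5/12)·(26/5) = 683/120.

683/120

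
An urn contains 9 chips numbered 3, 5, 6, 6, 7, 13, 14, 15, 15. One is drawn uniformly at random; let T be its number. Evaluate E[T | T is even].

26/3

P(T is even) = 1/3.
Σ over the event: 6·2/9 + 14·1/9 = 26/9.
E[T | T is even] = (26/9) / (1/3) = 26/3.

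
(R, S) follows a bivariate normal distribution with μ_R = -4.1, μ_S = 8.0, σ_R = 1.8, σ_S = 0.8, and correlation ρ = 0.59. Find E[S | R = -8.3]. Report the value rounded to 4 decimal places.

For a bivariate normal, E[S | R=x] = μ_S + ρ·(σ_S/σ_R)·(x − μ_R).
E[S | R=-8.3] = 8.0 + (0.59)·(0.8/1.8)·(-8.3 − (-4.1)) = 8.0 + (0.26222)·(-4.2) = 6.8987.

6.8987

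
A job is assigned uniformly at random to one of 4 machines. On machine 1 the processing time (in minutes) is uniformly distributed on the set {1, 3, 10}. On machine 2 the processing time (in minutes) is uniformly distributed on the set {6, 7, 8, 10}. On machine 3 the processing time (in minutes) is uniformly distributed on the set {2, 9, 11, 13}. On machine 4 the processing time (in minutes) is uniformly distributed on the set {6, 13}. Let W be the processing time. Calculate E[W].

E[W | machine 1] = (1+3+10)/3 = 14/3.
E[W | machine 2] = (6+7+8+10)/4 = 31/4.
E[W | machine 3] = (2+9+11+13)/4 = 35/4.
E[W | machine 4] = (6+13)/2 = 19/2.
By the law of total expectation,
E[W] = (1/4)·(14/3) + (1/4)·(31/4) + (1/4)·(35/4) + (1/4)·(19/2) = 23/3.

23/3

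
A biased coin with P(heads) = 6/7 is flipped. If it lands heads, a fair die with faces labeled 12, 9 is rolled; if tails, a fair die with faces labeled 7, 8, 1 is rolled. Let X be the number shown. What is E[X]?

205/21

E[X | heads] = (12+9)/2 = 21/2.
E[X | tails] = (7+8+1)/3 = 16/3.
E[X] = (6/7)·(21/2) + (1/7)·(16/3) = 205/21.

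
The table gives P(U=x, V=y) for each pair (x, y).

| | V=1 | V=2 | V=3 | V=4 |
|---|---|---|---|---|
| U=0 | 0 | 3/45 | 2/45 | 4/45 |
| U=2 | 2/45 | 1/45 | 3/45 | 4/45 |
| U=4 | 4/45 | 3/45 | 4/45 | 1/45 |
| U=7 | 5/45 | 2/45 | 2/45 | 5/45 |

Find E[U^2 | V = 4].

P(V = 4) = 14/45.
Σ U^2·P over the event = 0·(4/45) + 4·(4/45) + 16·(1/45) + 49·(5/45) = 277/45.
E[U^2 | V = 4] = (277/45) / (14/45) = 277/14.

277/14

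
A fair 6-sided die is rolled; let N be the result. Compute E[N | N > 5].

6

Given N > 5, N is equally likely to be any of {6}.
E[N | N > 5] = (6) / 1 = 6.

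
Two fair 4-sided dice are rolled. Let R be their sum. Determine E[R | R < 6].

4

P(R < 6) = 5/8.
Σ over the event: 2·1/16 + 3·1/8 + 4·3/16 + 5·1/4 = 5/2.
E[R | R < 6] = (5/2) / (5/8) = 4.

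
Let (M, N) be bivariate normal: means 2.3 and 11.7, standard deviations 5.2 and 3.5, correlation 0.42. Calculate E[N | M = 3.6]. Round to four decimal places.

12.0675

E[N | M=x] = μ_N + ρ(σ_N/σ_M)(x − μ_M) for jointly normal variables.
E[N | M=3.6] = 11.7 + (0.42)·(3.5/5.2)·(3.6 − (2.3)) = 11.7 + (0.28269)·(1.3) = 12.0675.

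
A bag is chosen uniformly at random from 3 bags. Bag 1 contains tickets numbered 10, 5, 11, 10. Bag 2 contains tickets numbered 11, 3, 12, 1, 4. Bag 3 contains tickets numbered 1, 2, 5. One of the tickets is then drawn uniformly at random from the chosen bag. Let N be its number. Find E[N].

268/45

E[N | bag 1] = (10+5+11+10)/4 = 9.
E[N | bag 2] = (11+3+12+1+4)/5 = 31/5.
E[N | bag 3] = (1+2+5)/3 = 8/3.
By the law of total expectation,
E[N] = (1/3)·(9) + (1/3)·(31/5) + (1/3)·(8/3) = 268/45.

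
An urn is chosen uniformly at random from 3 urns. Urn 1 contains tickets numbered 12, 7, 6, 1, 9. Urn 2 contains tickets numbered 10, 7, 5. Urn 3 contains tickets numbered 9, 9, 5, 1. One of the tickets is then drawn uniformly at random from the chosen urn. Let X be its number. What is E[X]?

E[X | urn 1] = (12+7+6+1+9)/5 = 7.
E[X | urn 2] = (10+7+5)/3 = 22/3.
E[X | urn 3] = (9+9+5+1)/4 = 6.
E[X] = (1/3)·(7) + (1/3)·(22/3) + (1/3)·(6) = 61/9.

61/9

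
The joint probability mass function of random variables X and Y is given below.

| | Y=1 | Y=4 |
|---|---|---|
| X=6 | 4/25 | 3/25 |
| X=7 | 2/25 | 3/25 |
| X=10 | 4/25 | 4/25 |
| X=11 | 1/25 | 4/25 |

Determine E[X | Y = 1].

P(Y = 1) = 11/25.
Summing X·P(X=x,Y=y) over the conditioning event gives 89/25.
E[X | Y = 1] = (89/25) / (11/25) = 89/11.

89/11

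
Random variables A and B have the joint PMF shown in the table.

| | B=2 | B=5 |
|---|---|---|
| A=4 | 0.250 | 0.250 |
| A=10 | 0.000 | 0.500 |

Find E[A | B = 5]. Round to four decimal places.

8.0000

P(B = 5) = 0.750.
Σ A·P over the event = 4·(0.250) + 10·(0.500) = 6.000.
E[A | B = 5] = (6.000) / (0.750) = 8.0000.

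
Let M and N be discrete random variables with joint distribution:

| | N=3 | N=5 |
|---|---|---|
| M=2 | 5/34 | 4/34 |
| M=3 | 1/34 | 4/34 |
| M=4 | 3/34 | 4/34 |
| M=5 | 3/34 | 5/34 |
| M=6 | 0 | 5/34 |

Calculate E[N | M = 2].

P(M = 2) = 9/34.
Summing N·P(M=x,N=y) over the conditioning event gives 35/34.
E[N | M = 2] = (35/34) / (9/34) = 35/9.

35/9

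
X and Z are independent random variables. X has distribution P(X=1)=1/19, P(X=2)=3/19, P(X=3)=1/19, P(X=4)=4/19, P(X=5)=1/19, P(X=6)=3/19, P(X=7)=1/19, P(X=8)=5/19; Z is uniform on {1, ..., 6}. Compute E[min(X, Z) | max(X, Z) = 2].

10/7

P(max(X, Z) = 2) = 7/114.
Summing min(X,Z)·P(x,y) over outcomes with max(X, Z) = 2 gives 5/57.
E[min(X, Z) | max(X, Z) = 2] = (5/57) / (7/114) = 10/7.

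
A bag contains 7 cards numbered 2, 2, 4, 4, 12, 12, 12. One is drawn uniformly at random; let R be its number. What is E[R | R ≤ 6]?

P(R ≤ 6) = 4/7.
Σ over the event: 2·2/7 + 4·2/7 = 12/7.
E[R | R ≤ 6] = (12/7) / (4/7) = 3.

3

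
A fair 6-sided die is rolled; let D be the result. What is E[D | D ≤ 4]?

5/2

Given D ≤ 4, D is equally likely to be any of {1, 2, 3, 4}.
E[D | D ≤ 4] = (1 + 2 + 3 + 4) / 4 = 5/2.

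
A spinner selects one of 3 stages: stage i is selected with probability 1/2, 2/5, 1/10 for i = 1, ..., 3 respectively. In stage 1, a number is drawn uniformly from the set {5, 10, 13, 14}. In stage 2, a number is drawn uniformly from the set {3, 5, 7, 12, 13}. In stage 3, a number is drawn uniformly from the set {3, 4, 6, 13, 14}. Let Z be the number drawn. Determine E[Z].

37/4

E[Z | stage 1] = (5+10+13+14)/4 = 21/2.
E[Z | stage 2] = (3+5+7+12+13)/5 = 8.
E[Z | stage 3] = (3+4+6+13+14)/5 = 8.
By the law of total expectation,
E[Z] = (1/2)·(21/2) + (2/5)·(8) + (1/10)·(8) = 37/4.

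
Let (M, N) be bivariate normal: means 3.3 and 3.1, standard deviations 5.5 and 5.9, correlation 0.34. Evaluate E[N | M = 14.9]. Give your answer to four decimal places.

For a bivariate normal, E[N | M=x] = μ_N + ρ·(σ_N/σ_M)·(x − μ_M).
E[N | M=14.9] = 3.1 + (0.34)·(5.9/5.5)·(14.9 − (3.3)) = 3.1 + (0.364727)·(11.6) = 7.3308.

7.3308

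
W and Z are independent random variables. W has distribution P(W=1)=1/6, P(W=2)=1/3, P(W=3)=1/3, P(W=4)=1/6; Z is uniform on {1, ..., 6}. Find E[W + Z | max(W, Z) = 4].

P(max(W, Z) = 4) = 1/4.
Summing (W+Z)·P(x,y) over outcomes with max(W, Z) = 4 gives 19/12.
E[W + Z | max(W, Z) = 4] = (19/12) / (1/4) = 19/3.

19/3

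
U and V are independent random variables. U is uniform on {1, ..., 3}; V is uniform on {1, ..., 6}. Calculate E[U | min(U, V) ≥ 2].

Outcomes with min(U, V) ≥ 2: (2,2), (2,3), (2,4), (2,5), (2,6), (3,2), (3,3), (3,4), (3,5), (3,6), each with probability 1/18.
E[U | min(U, V) ≥ 2] = (2 + 2 + 2 + 2 + 2 + 3 + 3 + 3 + 3 + 3) / 10 = 5/2.

5/2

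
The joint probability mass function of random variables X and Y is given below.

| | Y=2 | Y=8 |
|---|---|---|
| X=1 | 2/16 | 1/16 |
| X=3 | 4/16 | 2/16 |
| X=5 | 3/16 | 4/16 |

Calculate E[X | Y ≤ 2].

P(Y ≤ 2) = 9/16.
Σ X·P over the event = 1·(2/16) + 3·(4/16) + 5·(3/16) = 29/16.
E[X | Y ≤ 2] = (29/16) / (9/16) = 29/9.

29/9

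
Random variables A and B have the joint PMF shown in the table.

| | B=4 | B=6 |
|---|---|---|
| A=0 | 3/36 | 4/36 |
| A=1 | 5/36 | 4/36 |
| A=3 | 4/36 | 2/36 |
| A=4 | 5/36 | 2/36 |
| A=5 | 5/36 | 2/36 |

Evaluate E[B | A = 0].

36/7

P(A = 0) = 7/36.
Σ B·P over the event = 4·(3/36) + 6·(4/36) = 1.
E[B | A = 0] = (1) / (7/36) = 36/7.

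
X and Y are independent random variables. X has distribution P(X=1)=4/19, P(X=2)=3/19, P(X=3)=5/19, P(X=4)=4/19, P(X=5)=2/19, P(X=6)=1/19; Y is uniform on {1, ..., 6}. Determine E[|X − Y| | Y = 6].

P(Y = 6) = 1/6.
Summing |X−Y|·P(x,y) over outcomes with Y = 6 gives 1/2.
E[|X − Y| | Y = 6] = (1/2) / (1/6) = 3.

3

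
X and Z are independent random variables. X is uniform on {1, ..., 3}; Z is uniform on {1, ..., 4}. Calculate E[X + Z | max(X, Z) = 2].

Outcomes with max(X, Z) = 2: (1,2), (2,1), (2,2), each with probability 1/12.
E[X + Z | max(X, Z) = 2] = (3 + 3 + 4) / 3 = 10/3.

10/3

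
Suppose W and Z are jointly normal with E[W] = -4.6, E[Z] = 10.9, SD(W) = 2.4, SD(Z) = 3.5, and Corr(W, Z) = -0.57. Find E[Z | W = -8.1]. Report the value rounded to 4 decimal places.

13.8094

For a bivariate normal, E[Z | W=x] = μ_Z + ρ·(σ_Z/σ_W)·(x − μ_W).
E[Z | W=-8.1] = 10.9 + (-0.57)·(3.5/2.4)·(-8.1 − (-4.6)) = 10.9 + (-0.83125)·(-3.5) = 13.8094.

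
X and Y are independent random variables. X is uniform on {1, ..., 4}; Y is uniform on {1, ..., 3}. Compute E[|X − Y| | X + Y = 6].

1

Outcomes with X + Y = 6: (3,3), (4,2), each with probability 1/12.
E[|X − Y| | X + Y = 6] = (0 + 2) / 2 = 1.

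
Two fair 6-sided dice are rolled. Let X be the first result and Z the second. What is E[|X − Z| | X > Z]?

7/3

P(X > Z) = 5/12.
Summing |X−Z|·P(x,y) over outcomes with X > Z gives 35/36.
E[|X − Z| | X > Z] = (35/36) / (5/12) = 7/3.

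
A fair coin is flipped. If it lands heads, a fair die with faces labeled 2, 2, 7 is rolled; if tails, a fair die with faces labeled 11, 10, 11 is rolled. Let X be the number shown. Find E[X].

E[X | heads] = (2+2+7)/3 = 11/3.
E[X | tails] = (11+10+11)/3 = 32/3.
By the law of total expectation,
E[X] = (1/2)·(11/3) + (1/2)·(32/3) = 43/6.

43/6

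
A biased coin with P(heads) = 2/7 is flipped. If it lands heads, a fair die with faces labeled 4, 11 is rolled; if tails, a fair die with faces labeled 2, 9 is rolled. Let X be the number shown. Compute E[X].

85/14

E[X | heads] = (4+11)/2 = 15/2.
E[X | tails] = (2+9)/2 = 11/2.
E[X] = (2/7)·(15/2) + (5/7)·(11/2) = 85/14.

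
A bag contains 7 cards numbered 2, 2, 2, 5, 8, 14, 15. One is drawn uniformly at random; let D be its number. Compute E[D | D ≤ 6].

P(D ≤ 6) = 4/7.
Σ over the event: 2·3/7 + 5·1/7 = 11/7.
E[D | D ≤ 6] = (11/7) / (4/7) = 11/4.

11/4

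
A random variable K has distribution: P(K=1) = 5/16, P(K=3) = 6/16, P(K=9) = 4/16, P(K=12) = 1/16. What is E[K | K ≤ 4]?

23/11

P(K ≤ 4) = 11/16.
Σ over the event: 1·5/16 + 3·3/8 = 23/16.
E[K | K ≤ 4] = (23/16) / (11/16) = 23/11.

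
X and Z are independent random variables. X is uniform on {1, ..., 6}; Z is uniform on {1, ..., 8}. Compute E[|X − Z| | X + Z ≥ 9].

P(X + Z ≥ 9) = 7/16.
Summing |X−Z|·P(x,y) over outcomes with X + Z ≥ 9 gives 7/6.
E[|X − Z| | X + Z ≥ 9] = (7/6) / (7/16) = 8/3.

8/3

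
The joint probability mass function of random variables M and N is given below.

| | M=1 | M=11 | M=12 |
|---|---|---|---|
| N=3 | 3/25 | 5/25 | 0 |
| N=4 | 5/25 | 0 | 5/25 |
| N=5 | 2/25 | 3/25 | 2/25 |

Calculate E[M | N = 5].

59/7

P(N = 5) = 7/25.
Σ M·P over the event = 1·(2/25) + 11·(3/25) + 12·(2/25) = 59/25.
E[M | N = 5] = (59/25) / (7/25) = 59/7.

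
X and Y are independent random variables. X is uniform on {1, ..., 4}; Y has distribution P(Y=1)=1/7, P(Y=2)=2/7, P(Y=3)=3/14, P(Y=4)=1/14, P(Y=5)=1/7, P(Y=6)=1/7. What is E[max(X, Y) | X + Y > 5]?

137/29

P(X + Y > 5) = 29/56.
Summing max(X,Y)·P(x,y) over outcomes with X + Y > 5 gives 137/56.
E[max(X, Y) | X + Y > 5] = (137/56) / (29/56) = 137/29.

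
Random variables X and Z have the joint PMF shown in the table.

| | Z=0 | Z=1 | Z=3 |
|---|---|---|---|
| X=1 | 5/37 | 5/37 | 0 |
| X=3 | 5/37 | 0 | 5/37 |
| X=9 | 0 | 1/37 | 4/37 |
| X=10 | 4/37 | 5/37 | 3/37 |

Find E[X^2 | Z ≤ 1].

P(Z ≤ 1) = 25/37.
Σ X^2·P over the event = 1·(5/37) + 1·(5/37) + 9·(5/37) + 81·(1/37) + 100·(4/37) + 100·(5/37) = 28.
E[X^2 | Z ≤ 1] = (28) / (25/37) = 1036/25.

1036/25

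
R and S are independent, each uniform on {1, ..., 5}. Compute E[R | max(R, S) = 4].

Outcomes with max(R, S) = 4: (1,4), (2,4), (3,4), (4,1), (4,2), (4,3), (4,4), each with probability 1/25.
E[R | max(R, S) = 4] = (1 + 2 + 3 + 4 + 4 + 4 + 4) / 7 = 22/7.

22/7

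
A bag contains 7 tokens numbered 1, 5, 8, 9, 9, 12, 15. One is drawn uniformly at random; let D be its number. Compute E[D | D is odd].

P(D is odd) = 5/7.
Σ over the event: 1·1/7 + 5·1/7 + 9·2/7 + 15·1/7 = 39/7.
E[D | D is odd] = (39/7) / (5/7) = 39/5.

39/5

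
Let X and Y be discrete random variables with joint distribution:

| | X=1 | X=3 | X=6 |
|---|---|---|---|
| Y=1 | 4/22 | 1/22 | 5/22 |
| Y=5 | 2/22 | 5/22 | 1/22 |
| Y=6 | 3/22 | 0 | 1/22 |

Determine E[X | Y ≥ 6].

P(Y ≥ 6) = 2/11.
Σ X·P over the event = 1·(3/22) + 6·(1/22) = 9/22.
E[X | Y ≥ 6] = (9/22) / (2/11) = 9/4.

9/4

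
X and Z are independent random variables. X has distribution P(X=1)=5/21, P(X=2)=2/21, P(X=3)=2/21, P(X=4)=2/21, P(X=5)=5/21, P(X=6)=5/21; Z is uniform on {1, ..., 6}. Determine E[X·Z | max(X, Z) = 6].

459/23

P(max(X, Z) = 6) = 23/63.
Summing XZ·P(x,y) over outcomes with max(X, Z) = 6 gives 51/7.
E[X·Z | max(X, Z) = 6] = (51/7) / (23/63) = 459/23.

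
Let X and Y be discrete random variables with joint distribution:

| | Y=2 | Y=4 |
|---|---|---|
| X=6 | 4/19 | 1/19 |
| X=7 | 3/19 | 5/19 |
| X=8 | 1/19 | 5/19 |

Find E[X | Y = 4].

P(Y = 4) = 11/19.
Σ X·P over the event = 6·(1/19) + 7·(5/19) + 8·(5/19) = 81/19.
E[X | Y = 4] = (81/19) / (11/19) = 81/11.

81/11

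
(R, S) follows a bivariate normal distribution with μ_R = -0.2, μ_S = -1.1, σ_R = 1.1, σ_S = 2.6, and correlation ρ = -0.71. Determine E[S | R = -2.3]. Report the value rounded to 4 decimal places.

2.4242

E[S | R=x] = μ_S + ρ(σ_S/σ_R)(x − μ_R) for jointly normal variables.
E[S | R=-2.3] = -1.1 + (-0.71)·(2.6/1.1)·(-2.3 − (-0.2)) = -1.1 + (-1.6782)·(-2.1) = 2.4242.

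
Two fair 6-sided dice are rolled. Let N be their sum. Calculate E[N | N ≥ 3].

50/7

P(N ≥ 3) = 35/36.
E[N | N ≥ 3] = (125/18) / (35/36) = 50/7.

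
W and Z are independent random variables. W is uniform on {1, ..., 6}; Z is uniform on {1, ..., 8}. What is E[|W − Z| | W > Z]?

7/3

P(W > Z) = 5/16.
Summing |W−Z|·P(x,y) over outcomes with W > Z gives 35/48.
E[|W − Z| | W > Z] = (35/48) / (5/16) = 7/3.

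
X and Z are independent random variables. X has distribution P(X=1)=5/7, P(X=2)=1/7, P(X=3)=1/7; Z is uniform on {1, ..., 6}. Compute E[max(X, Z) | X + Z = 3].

2

P(X + Z = 3) = 1/7.
Summing max(X,Z)·P(x,y) over outcomes with X + Z = 3 gives 2/7.
E[max(X, Z) | X + Z = 3] = (2/7) / (1/7) = 2.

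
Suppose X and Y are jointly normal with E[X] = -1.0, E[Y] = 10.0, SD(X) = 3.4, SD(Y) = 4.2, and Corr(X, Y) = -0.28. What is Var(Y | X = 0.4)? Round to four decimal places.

Var(Y | X=x) = (1 − ρ²)·σ_Y².
Var(Y | X=0.4) = (4.2)²·(1 − (-0.28)²) = 17.64·0.9216 = 16.2570.

16.2570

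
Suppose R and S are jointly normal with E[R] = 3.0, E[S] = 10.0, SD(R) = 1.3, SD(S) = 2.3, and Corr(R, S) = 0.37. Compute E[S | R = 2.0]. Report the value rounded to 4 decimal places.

9.3454

For a bivariate normal, E[S | R=x] = μ_S + ρ·(σ_S/σ_R)·(x − μ_R).
E[S | R=2.0] = 10.0 + (0.37)·(2.3/1.3)·(2.0 − (3.0)) = 10.0 + (0.65462)·(-1) = 9.3454.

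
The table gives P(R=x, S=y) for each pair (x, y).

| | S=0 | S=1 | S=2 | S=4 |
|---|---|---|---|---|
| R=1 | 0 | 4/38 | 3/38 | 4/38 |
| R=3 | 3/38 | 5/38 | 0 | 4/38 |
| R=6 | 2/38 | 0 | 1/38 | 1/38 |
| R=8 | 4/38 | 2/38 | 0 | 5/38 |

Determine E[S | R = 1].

P(R = 1) = 11/38.
Σ S·P over the event = 1·(4/38) + 2·(3/38) + 4·(4/38) = 13/19.
E[S | R = 1] = (13/19) / (11/38) = 26/11.

26/11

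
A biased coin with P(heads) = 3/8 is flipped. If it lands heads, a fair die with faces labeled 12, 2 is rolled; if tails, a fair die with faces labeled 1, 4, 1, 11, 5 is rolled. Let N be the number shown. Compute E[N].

43/8

E[N | heads] = (12+2)/2 = 7.
E[N | tails] = (1+4+1+11+5)/5 = 22/5.
E[N] = (3/8)·(7) + (5/8)·(22/5) = 43/8.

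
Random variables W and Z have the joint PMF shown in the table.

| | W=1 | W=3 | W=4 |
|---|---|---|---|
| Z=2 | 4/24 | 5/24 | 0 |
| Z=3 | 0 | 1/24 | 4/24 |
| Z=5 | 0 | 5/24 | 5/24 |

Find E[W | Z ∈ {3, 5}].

P(Z ∈ {3, 5}) = 5/8.
Summing W·P(W=x,Z=y) over the conditioning event gives 9/4.
E[W | Z ∈ {3, 5}] = (9/4) / (5/8) = 18/5.

18/5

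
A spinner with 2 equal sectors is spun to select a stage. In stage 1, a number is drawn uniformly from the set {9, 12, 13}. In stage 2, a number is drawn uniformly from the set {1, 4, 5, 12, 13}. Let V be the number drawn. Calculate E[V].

55/6

E[V | stage 1] = (9+12+13)/3 = 34/3.
E[V | stage 2] = (1+4+5+12+13)/5 = 7.
E[V] = (1/2)·(34/3) + (1/2)·(7) = 55/6.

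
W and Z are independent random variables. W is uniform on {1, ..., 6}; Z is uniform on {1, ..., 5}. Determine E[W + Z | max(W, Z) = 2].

10/3

Outcomes with max(W, Z) = 2: (1,2), (2,1), (2,2), each with probability 1/30.
E[W + Z | max(W, Z) = 2] = (3 + 3 + 4) / 3 = 10/3.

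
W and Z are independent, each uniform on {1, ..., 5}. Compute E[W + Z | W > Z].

Outcomes with W > Z: (2,1), (3,1), (3,2), (4,1), (4,2), (4,3), (5,1), (5,2), (5,3), (5,4), each with probability 1/25.
E[W + Z | W > Z] = (3 + 4 + 5 + 5 + 6 + 7 + 6 + 7 + 8 + 9) / 10 = 6.

6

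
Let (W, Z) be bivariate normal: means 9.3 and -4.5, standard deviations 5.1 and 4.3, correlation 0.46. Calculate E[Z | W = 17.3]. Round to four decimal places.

The regression of Z on W has slope ρ·σ_Z/σ_W and passes through (μ_W, μ_Z).
E[Z | W=17.3] = -4.5 + (0.46)·(4.3/5.1)·(17.3 − (9.3)) = -4.5 + (0.38784)·(8) = -1.3973.

-1.3973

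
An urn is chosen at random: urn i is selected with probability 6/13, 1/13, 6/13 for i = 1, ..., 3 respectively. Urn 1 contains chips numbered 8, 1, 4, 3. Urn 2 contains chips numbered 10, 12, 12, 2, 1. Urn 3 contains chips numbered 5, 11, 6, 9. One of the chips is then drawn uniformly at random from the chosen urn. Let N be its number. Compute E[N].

779/130

E[N | urn 1] = (8+1+4+3)/4 = 4.
E[N | urn 2] = (10+12+12+2+1)/5 = 37/5.
E[N | urn 3] = (5+11+6+9)/4 = 31/4.
By the law of total expectation,
E[N] = (6/13)·(4) + (1/13)·(37/5) + (6/13)·(31/4) = 779/130.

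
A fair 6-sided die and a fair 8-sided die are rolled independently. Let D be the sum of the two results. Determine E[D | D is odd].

P(D is odd) = 1/2.
Σ over the event: 3·1/24 + 5·1/12 + 7·1/8 + 9·1/8 + 11·1/12 + 13·1/24 = 4.
E[D | D is odd] = (4) / (1/2) = 8.

8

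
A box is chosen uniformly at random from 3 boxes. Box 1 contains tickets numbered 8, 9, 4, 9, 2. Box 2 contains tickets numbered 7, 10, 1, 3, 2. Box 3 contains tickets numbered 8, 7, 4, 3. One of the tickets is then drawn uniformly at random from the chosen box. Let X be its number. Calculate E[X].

11/2

E[X | box 1] = (8+9+4+9+2)/5 = 32/5.
E[X | box 2] = (7+10+1+3+2)/5 = 23/5.
E[X | box 3] = (8+7+4+3)/4 = 11/2.
E[X] = (1/3)·(32/5) + (1/3)·(23/5) + (1/3)·(11/2) = 11/2.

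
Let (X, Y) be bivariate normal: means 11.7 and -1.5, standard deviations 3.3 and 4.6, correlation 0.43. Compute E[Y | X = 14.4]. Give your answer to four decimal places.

The regression of Y on X has slope ρ·σ_Y/σ_X and passes through (μ_X, μ_Y).
E[Y | X=14.4] = -1.5 + (0.43)·(4.6/3.3)·(14.4 − (11.7)) = -1.5 + (0.59939)·(2.7) = 0.1184.

0.1184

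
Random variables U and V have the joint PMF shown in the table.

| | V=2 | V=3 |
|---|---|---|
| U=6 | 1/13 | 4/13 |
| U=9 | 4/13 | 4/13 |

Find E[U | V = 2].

P(V = 2) = 5/13.
Σ U·P over the event = 6·(1/13) + 9·(4/13) = 42/13.
E[U | V = 2] = (42/13) / (5/13) = 42/5.

42/5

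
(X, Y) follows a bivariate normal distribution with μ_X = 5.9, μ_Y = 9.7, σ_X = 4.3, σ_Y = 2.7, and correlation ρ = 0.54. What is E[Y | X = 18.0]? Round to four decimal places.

For a bivariate normal, E[Y | X=x] = μ_Y + ρ·(σ_Y/σ_X)·(x − μ_X).
E[Y | X=18.0] = 9.7 + (0.54)·(2.7/4.3)·(18.0 − (5.9)) = 9.7 + (0.33907)·(12.1) = 13.8027.

13.8027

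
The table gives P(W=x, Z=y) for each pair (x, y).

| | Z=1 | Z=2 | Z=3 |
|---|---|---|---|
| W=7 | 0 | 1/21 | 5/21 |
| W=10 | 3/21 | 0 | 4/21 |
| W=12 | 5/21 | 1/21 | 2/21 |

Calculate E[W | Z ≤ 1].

45/4

P(Z ≤ 1) = 8/21.
Σ W·P over the event = 10·(3/21) + 12·(5/21) = 30/7.
E[W | Z ≤ 1] = (30/7) / (8/21) = 45/4.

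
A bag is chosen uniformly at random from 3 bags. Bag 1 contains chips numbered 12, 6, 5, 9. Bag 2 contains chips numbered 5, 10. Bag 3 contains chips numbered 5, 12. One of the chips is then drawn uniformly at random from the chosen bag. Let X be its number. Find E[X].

8

E[X | bag 1] = (12+6+5+9)/4 = 8.
E[X | bag 2] = (5+10)/2 = 15/2.
E[X | bag 3] = (5+12)/2 = 17/2.
By the law of total expectation,
E[X] = (1/3)·(8) + (1/3)·(15/2) + (1/3)·(17/2) = 8.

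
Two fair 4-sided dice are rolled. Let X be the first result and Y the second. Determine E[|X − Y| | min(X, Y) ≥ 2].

8/9

Outcomes with min(X, Y) ≥ 2: (2,2), (2,3), (2,4), (3,2), (3,3), (3,4), (4,2), (4,3), (4,4), each with probability 1/16.
E[|X − Y| | min(X, Y) ≥ 2] = (0 + 1 + 2 + 1 + 0 + 1 + 2 + 1 + 0) / 9 = 8/9.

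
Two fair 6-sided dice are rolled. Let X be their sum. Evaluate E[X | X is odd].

7

P(X is odd) = 1/2.
Σ over the event: 3·1/18 + 5·1/9 + 7·1/6 + 9·1/9 + 11·1/18 = 7/2.
E[X | X is odd] = (7/2) / (1/2) = 7.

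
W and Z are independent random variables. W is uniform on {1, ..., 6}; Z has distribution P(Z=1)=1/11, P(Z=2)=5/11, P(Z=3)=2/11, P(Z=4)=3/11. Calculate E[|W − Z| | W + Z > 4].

103/51

P(W + Z > 4) = 17/22.
Summing |W−Z|·P(x,y) over outcomes with W + Z > 4 gives 103/66.
E[|W − Z| | W + Z > 4] = (103/66) / (17/22) = 103/51.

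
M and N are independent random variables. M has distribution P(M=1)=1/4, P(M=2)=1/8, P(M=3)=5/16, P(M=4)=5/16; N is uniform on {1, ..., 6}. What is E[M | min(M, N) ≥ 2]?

P(min(M, N) ≥ 2) = 5/8.
Summing M·P(x,y) over outcomes with min(M, N) ≥ 2 gives 65/32.
E[M | min(M, N) ≥ 2] = (65/32) / (5/8) = 13/4.

13/4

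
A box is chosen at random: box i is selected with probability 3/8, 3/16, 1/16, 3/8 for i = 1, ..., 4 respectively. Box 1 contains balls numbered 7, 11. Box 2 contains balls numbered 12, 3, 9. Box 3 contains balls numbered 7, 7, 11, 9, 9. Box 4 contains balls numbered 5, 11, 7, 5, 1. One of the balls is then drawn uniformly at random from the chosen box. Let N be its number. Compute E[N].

E[N | box 1] = (7+11)/2 = 9.
E[N | box 2] = (12+3+9)/3 = 8.
E[N | box 3] = (7+7+11+9+9)/5 = 43/5.
E[N | box 4] = (5+11+7+5+1)/5 = 29/5.
By the law of total expectation,
E[N] = (3/8)·(9) + (3/16)·(8) + (1/16)·(43/5) + (3/8)·(29/5) = 607/80.

607/80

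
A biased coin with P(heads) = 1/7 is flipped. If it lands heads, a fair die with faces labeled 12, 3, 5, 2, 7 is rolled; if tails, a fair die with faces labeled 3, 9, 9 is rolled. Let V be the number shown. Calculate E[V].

E[V | heads] = (12+3+5+2+7)/5 = 29/5.
E[V | tails] = (3+9+9)/3 = 7.
By the law of total expectation,
E[V] = (1/7)·(29/5) + (6/7)·(7) = 239/35.

239/35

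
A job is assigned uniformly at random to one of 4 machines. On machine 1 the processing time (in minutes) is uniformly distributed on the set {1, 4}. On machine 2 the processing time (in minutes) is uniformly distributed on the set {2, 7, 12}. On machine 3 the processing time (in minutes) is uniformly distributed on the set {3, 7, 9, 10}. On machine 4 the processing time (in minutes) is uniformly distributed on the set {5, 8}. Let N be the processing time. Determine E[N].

E[N | machine 1] = (1+4)/2 = 5/2.
E[N | machine 2] = (2+7+12)/3 = 7.
E[N | machine 3] = (3+7+9+10)/4 = 29/4.
E[N | machine 4] = (5+8)/2 = 13/2.
By the law of total expectation,
E[N] = (1/4)·(5/2) + (1/4)·(7) + (1/4)·(29/4) + (1/4)·(13/2) = 93/16.

93/16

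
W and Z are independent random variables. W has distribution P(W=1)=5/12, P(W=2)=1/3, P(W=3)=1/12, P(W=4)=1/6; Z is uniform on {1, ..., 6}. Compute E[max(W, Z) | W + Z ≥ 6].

P(W + Z ≥ 6) = 1/2.
Summing max(W,Z)·P(x,y) over outcomes with W + Z ≥ 6 gives 179/72.
E[max(W, Z) | W + Z ≥ 6] = (179/72) / (1/2) = 179/36.

179/36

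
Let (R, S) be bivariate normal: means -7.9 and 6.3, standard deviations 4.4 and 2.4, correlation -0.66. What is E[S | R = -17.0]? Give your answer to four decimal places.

E[S | R=x] = μ_S + ρ(σ_S/σ_R)(x − μ_R) for jointly normal variables.
E[S | R=-17.0] = 6.3 + (-0.66)·(2.4/4.4)·(-17.0 − (-7.9)) = 6.3 + (-0.36)·(-9.1) = 9.5760.

9.5760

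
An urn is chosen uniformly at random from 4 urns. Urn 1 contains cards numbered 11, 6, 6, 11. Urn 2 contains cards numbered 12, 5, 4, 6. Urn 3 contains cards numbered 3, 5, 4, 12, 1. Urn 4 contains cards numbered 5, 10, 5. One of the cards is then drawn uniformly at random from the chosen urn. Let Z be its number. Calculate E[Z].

E[Z | urn 1] = (11+6+6+11)/4 = 17/2.
E[Z | urn 2] = (12+5+4+6)/4 = 27/4.
E[Z | urn 3] = (3+5+4+12+1)/5 = 5.
E[Z | urn 4] = (5+10+5)/3 = 20/3.
E[Z] = (1/4)·(17/2) + (1/4)·(27/4) + (1/4)·(5) + (1/4)·(20/3) = 323/48.

323/48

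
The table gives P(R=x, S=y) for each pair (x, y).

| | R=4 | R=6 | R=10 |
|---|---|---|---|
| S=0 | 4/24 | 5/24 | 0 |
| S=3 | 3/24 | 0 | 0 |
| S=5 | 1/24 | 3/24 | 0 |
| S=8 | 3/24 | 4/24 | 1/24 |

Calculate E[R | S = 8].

23/4

P(S = 8) = 1/3.
Σ R·P over the event = 4·(3/24) + 6·(4/24) + 10·(1/24) = 23/12.
E[R | S = 8] = (23/12) / (1/3) = 23/4.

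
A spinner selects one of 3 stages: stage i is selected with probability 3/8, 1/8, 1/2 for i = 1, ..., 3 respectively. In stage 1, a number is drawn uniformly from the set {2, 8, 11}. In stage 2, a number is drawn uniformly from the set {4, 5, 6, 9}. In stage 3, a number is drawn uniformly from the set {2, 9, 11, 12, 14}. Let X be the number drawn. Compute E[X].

E[X | stage 1] = (2+8+11)/3 = 7.
E[X | stage 2] = (4+5+6+9)/4 = 6.
E[X | stage 3] = (2+9+11+12+14)/5 = 48/5.
E[X] = (3/8)·(7) + (1/8)·(6) + (1/2)·(48/5) = 327/40.

327/40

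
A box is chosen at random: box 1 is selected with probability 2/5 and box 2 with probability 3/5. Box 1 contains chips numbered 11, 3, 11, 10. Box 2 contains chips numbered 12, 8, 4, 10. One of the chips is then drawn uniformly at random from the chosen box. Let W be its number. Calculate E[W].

E[W | box 1] = (11+3+11+10)/4 = 35/4.
E[W | box 2] = (12+8+4+10)/4 = 17/2.
By the law of total expectation,
E[W] = (2/5)·(35/4) + (3/5)·(17/2) = 43/5.

43/5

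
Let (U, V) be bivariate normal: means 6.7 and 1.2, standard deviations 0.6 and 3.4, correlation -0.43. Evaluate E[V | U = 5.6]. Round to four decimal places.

3.8803

For a bivariate normal, E[V | U=x] = μ_V + ρ·(σ_V/σ_U)·(x − μ_U).
E[V | U=5.6] = 1.2 + (-0.43)·(3.4/0.6)·(5.6 − (6.7)) = 1.2 + (-2.43667)·(-1.1) = 3.8803.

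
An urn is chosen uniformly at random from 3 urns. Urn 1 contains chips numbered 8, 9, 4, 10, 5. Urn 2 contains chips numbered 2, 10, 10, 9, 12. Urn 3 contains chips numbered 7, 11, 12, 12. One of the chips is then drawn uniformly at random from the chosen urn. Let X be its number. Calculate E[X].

E[X | urn 1] = (8+9+4+10+5)/5 = 36/5.
E[X | urn 2] = (2+10+10+9+12)/5 = 43/5.
E[X | urn 3] = (7+11+12+12)/4 = 21/2.
By the law of total expectation,
E[X] = (1/3)·(36/5) + (1/3)·(43/5) + (1/3)·(21/2) = 263/30.

263/30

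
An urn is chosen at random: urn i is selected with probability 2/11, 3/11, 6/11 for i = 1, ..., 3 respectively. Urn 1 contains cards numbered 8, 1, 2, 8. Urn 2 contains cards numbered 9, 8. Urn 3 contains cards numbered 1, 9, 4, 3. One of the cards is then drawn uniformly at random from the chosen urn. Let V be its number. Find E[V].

11/2

E[V | urn 1] = (8+1+2+8)/4 = 19/4.
E[V | urn 2] = (9+8)/2 = 17/2.
E[V | urn 3] = (1+9+4+3)/4 = 17/4.
By the law of total expectation,
E[V] = (2/11)·(19/4) + (3/11)·(17/2) + (6/11)·(17/4) = 11/2.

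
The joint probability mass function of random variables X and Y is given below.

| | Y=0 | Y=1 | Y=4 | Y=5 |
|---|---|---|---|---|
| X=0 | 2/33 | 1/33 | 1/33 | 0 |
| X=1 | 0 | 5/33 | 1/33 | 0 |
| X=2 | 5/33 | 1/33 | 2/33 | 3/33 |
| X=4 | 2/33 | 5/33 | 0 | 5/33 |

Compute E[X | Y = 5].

13/4

P(Y = 5) = 8/33.
Σ X·P over the event = 2·(3/33) + 4·(5/33) = 26/33.
E[X | Y = 5] = (26/33) / (8/33) = 13/4.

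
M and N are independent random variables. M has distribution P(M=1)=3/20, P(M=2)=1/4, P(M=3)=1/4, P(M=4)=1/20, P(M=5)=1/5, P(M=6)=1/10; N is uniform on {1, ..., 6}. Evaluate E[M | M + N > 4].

85/24

P(M + N > 4) = 4/5.
Summing M·P(x,y) over outcomes with M + N > 4 gives 17/6.
E[M | M + N > 4] = (17/6) / (4/5) = 85/24.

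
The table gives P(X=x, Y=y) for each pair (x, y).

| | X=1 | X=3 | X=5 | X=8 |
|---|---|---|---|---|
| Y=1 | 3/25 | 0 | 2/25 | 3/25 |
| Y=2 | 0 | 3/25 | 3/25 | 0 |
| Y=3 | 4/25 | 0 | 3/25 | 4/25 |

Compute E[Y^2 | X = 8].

39/7

P(X = 8) = 7/25.
Σ Y^2·P over the event = 1·(3/25) + 9·(4/25) = 39/25.
E[Y^2 | X = 8] = (39/25) / (7/25) = 39/7.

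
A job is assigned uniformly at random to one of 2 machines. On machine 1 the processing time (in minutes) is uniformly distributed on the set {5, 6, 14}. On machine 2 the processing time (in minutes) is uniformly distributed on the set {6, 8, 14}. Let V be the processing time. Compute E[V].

E[V | machine 1] = (5+6+14)/3 = 25/3.
E[V | machine 2] = (6+8+14)/3 = 28/3.
E[V] = (1/2)·(25/3) + (1/2)·(28/3) = 53/6.

53/6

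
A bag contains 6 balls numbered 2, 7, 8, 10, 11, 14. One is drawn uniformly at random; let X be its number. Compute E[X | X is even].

P(X is even) = 2/3.
Σ over the event: 2·1/6 + 8·1/6 + 10·1/6 + 14·1/6 = 17/3.
E[X | X is even] = (17/3) / (2/3) = 17/2.

17/2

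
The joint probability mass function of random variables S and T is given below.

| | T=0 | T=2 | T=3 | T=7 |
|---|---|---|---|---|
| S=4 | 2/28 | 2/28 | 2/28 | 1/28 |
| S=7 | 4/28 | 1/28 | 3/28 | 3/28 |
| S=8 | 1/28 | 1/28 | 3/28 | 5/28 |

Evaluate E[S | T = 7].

P(T = 7) = 9/28.
Σ S·P over the event = 4·(1/28) + 7·(3/28) + 8·(5/28) = 65/28.
E[S | T = 7] = (65/28) / (9/28) = 65/9.

65/9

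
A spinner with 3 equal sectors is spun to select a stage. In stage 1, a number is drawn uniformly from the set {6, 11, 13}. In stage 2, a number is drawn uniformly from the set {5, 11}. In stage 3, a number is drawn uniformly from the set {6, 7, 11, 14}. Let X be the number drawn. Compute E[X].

E[X | stage 1] = (6+11+13)/3 = 10.
E[X | stage 2] = (5+11)/2 = 8.
E[X | stage 3] = (6+7+11+14)/4 = 19/2.
E[X] = (1/3)·(10) + (1/3)·(8) + (1/3)·(19/2) = 55/6.

55/6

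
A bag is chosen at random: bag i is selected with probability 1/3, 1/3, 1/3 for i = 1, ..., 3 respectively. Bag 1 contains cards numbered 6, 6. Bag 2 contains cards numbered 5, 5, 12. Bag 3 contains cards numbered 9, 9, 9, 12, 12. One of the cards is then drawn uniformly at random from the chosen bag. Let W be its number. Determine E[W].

E[W | bag 1] = (6+6)/2 = 6.
E[W | bag 2] = (5+5+12)/3 = 22/3.
E[W | bag 3] = (9+9+9+12+12)/5 = 51/5.
E[W] = (1/3)·(6) + (1/3)·(22/3) + (1/3)·(51/5) = 353/45.

353/45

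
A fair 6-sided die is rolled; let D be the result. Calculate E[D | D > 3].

5

Given D > 3, D is equally likely to be any of {4, 5, 6}.
E[D | D > 3] = (4 + 5 + 6) / 3 = 5.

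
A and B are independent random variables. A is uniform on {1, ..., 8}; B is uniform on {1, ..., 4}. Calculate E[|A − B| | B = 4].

2

P(B = 4) = 1/4.
Summing |A−B|·P(x,y) over outcomes with B = 4 gives 1/2.
E[|A − B| | B = 4] = (1/2) / (1/4) = 2.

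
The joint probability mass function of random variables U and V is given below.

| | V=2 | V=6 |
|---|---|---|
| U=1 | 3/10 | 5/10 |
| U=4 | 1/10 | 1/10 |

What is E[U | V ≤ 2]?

7/4

P(V ≤ 2) = 2/5.
Summing U·P(U=x,V=y) over the conditioning event gives 7/10.
E[U | V ≤ 2] = (7/10) / (2/5) = 7/4.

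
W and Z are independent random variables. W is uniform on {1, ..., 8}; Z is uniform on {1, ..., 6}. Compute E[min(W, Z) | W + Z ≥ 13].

P(W + Z ≥ 13) = 1/16.
Summing min(W,Z)·P(x,y) over outcomes with W + Z ≥ 13 gives 17/48.
E[min(W, Z) | W + Z ≥ 13] = (17/48) / (1/16) = 17/3.

17/3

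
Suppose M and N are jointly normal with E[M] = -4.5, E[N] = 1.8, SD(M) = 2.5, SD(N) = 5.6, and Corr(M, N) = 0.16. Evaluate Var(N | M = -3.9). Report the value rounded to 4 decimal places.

30.5572

The conditional variance in a bivariate normal is σ_N²(1 − ρ²), independent of x.
Var(N | M=-3.9) = (5.6)²·(1 − (0.16)²) = 31.36·0.9744 = 30.5572.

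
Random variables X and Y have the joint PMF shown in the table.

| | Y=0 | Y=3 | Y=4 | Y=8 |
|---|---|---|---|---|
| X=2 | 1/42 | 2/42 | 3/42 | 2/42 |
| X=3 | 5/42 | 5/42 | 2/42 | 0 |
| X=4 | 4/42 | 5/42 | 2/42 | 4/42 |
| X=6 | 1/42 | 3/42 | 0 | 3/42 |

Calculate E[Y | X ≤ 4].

16/5

P(X ≤ 4) = 5/6.
Summing Y·P(X=x,Y=y) over the conditioning event gives 8/3.
E[Y | X ≤ 4] = (8/3) / (5/6) = 16/5.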